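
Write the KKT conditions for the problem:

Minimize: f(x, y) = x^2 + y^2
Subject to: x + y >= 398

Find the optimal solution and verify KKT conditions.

KKT conditions for min x^2 + y^2 s.t. x + y >= 398:
Stationarity: 2x = mu, 2y = mu
So x = y = mu/2.
Complementary slackness: mu*(x + y - 398) = 0
Primal feasibility: x + y >= 398; dual feasibility: mu >= 0
If mu = 0 then x = y = 0, but 0 + 0 < 398 is infeasible, so the constraint is active.
Constraint active: x + y = 2*(mu/2) = 398 => mu = 398
x = y = 199, f = 79202
Verify: stationarity 2*199 = 398 = mu; primal 199 + 199 = 398 >= 398; dual mu = 398 >= 0; complementary slackness 398*(398 - 398) = 0. All KKT conditions hold.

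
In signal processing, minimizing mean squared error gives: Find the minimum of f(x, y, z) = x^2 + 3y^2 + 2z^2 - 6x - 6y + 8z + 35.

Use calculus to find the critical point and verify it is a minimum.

f(x,y,z) = x^2 + 3y^2 + 2z^2 - 6x - 6y + 8z + 35
df/dx = 2x + (-6) = 0 => x = 3
df/dy = 6y + (-6) = 0 => y = 1
df/dz = 4z + (8) = 0 => z = -2
f(3,1,-2) = 1*(3)^2 + 3*(1)^2 + 2*(-2)^2 + -6*(3) + -6*(1) + 8*(-2) + 35 = 15
Hessian is diagonal with entries 2, 6, 4 > 0, confirmed minimum.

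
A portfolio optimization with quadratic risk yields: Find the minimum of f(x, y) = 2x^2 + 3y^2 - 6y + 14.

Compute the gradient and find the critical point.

f(x,y) = 2x^2 + 3y^2 - 6y + 14
df/dx = 4x + (0) = 0  =>  x = 0
df/dy = 6y + (-6) = 0  =>  y = 1
f(0, 1) = 2*(0)^2 + 3*(1)^2 + -6*(1) + 14 = 11
Hessian is diagonal with entries 4, 6 > 0, so this is a minimum.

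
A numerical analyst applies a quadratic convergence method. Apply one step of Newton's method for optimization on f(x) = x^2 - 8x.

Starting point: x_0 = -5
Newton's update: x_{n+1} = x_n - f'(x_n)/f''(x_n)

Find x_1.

f(x) = x^2 - 8x
f'(x) = 2x + (-8), f''(x) = 2
Newton step: x_1 = x_0 - f'(x_0)/f''(x_0)
f'(-5) = -18
x_1 = -5 - -18/2 = 4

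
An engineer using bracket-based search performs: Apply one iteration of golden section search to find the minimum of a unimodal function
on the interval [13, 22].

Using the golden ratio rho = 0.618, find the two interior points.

Golden section search on [13, 22].
Golden ratio rho = 0.618 (approx).
Interior points:
  x_1 = 13 + (1-0.618)*9 = 16.4380
  x_2 = 13 + 0.618*9 = 18.5620
Compare f(x_1) and f(x_2) to determine which subinterval to keep.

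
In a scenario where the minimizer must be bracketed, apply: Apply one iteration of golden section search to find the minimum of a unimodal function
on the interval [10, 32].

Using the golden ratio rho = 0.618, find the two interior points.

Golden section search on [10, 32].
Golden ratio rho = 0.618 (approx).
Interior points:
  x_1 = 10 + (1-0.618)*22 = 18.4040
  x_2 = 10 + 0.618*22 = 23.5960
Compare f(x_1) and f(x_2) to determine which subinterval to keep.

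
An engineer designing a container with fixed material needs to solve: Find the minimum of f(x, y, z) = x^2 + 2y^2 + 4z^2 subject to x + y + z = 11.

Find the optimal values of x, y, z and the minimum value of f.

Using Lagrange multipliers on f = x^2 + 2y^2 + 4z^2 with constraint x + y + z = 11:
Conditions: 2*1*x = lambda, 2*2*y = lambda, 2*4*z = lambda
So x = lambda/2, y = lambda/4, z = lambda/8
Substituting into constraint: lambda * (7/8) = 11
lambda = 88/7
x = 44/7, y = 22/7, z = 11/7
Minimum value = 484/7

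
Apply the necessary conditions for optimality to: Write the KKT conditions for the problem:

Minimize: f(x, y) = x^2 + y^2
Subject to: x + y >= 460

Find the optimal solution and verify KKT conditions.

KKT conditions for min x^2 + y^2 s.t. x + y >= 460:
Stationarity: 2x = mu, 2y = mu
So x = y = mu/2.
Complementary slackness: mu*(x + y - 460) = 0
Primal feasibility: x + y >= 460; dual feasibility: mu >= 0
If mu = 0 then x = y = 0, but 0 + 0 < 460 is infeasible, so the constraint is active.
Constraint active: x + y = 2*(mu/2) = 460 => mu = 460
x = y = 230, f = 105800
Verify: stationarity 2*230 = 460 = mu; primal 230 + 230 = 460 >= 460; dual mu = 460 >= 0; complementary slackness 460*(460 - 460) = 0. All KKT conditions hold.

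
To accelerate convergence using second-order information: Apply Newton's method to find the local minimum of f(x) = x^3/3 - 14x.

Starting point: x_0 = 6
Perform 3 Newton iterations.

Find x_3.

f(x) = x^3/3 - 14x
f'(x) = x^2 - 14, f''(x) = 2x
Newton update: x_{n+1} = x_n - (x_n^2 - 14)/(2*x_n)
Step 1: x_0 = 6, f'=22, f''=12, x_1 = 25/6
Step 2: x_1 = 25/6, f'=121/36, f''=25/3, x_2 = 1129/300
Step 3: x_2 = 1129/300, f'=14641/90000, f''=1129/150, x_3 = 2534641/677400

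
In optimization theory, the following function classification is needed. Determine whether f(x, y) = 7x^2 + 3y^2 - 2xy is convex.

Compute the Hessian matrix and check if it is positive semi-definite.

f(x,y) = 7x^2 + 3y^2 - 2xy
Hessian H = [[14, -2], [-2, 6]]
trace(H) = 20, det(H) = 80
Eigenvalues: (20 +/- sqrt(80)) / 2 = 14.47, 5.528
Since both eigenvalues > 0, f is convex.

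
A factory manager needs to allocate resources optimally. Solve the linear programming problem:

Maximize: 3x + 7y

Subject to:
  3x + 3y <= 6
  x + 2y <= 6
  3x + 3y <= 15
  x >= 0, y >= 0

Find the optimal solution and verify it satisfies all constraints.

Feasible vertices: (0, 0), (0, 2), (2, 0)
Objective 3x + 7y at each vertex:
  (0, 0): 0
  (0, 2): 14
  (2, 0): 6
Maximum is 14 at (0, 2).
Verify constraints at (x, y) = (0, 2):
  3*0 + 3*2 = 6 <= 6 (active)
  1*0 + 2*2 = 4 <= 6
  3*0 + 3*2 = 6 <= 15
  x = 0 >= 0, y = 2 >= 0. All constraints satisfied.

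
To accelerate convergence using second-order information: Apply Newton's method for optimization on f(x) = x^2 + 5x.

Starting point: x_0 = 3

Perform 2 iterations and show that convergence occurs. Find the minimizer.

f(x) = x^2 + 5x, f'(x) = 2x + (5), f''(x) = 2
Step 1: f'(3) = 11, x_1 = 3 - 11/2 = -5/2
Step 2: f'(-5/2) = 0, x_2 = -5/2 (converged)
Newton's method converges in 1 step for quadratics.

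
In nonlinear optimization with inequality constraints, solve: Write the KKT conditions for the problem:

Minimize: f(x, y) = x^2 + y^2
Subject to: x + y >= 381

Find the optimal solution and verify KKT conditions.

KKT conditions for min x^2 + y^2 s.t. x + y >= 381:
Stationarity: 2x = mu, 2y = mu
So x = y = mu/2.
Complementary slackness: mu*(x + y - 381) = 0
Primal feasibility: x + y >= 381; dual feasibility: mu >= 0
If mu = 0 then x = y = 0, but 0 + 0 < 381 is infeasible, so the constraint is active.
Constraint active: x + y = 2*(mu/2) = 381 => mu = 381
x = y = 381/2, f = 145161/2
Verify: stationarity 2*(381/2) = 381 = mu; primal 381/2 + 381/2 = 381 >= 381; dual mu = 381 >= 0; complementary slackness 381*(381 - 381) = 0. All KKT conditions hold.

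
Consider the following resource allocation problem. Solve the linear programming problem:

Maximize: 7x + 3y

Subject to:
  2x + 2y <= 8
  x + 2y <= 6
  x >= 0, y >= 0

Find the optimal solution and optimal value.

Feasible vertices: (0, 0), (0, 3), (2, 2), (4, 0)
Objective 7x + 3y at each:
  (0, 0): 0
  (0, 3): 9
  (2, 2): 20
  (4, 0): 28
Maximum is 28 at (4, 0).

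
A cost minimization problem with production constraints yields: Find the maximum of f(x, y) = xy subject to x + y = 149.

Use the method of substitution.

Substitute y = 149 - x into f(x,y) = xy:
g(x) = x(149 - x) = 149x - x^2
g'(x) = 149 - 2x = 0  =>  x = 149/2
y = 149 - 149/2 = 149/2
Maximum value = (149/2) * (149/2) = 22201/4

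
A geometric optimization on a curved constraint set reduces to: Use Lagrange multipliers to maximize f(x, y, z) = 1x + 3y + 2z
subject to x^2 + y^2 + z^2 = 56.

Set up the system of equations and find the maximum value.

Lagrange conditions: 1 = 2*lambda*x, 3 = 2*lambda*y, 2 = 2*lambda*z
So x:1 = y:3 = z:2, i.e. x = 1t, y = 3t, z = 2t
Constraint: t^2*(1^2 + 3^2 + 2^2) = 56
  t^2 * 14 = 56  =>  t = sqrt(4)
Maximum = 1*1t + 3*3t + 2*2t = 14*sqrt(4) = 28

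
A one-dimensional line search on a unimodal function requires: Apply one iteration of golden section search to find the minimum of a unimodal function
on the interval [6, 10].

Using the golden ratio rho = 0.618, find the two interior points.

Golden section search on [6, 10].
Golden ratio rho = 0.618 (approx).
Interior points:
  x_1 = 6 + (1-0.618)*4 = 7.5280
  x_2 = 6 + 0.618*4 = 8.4720
Compare f(x_1) and f(x_2) to determine which subinterval to keep.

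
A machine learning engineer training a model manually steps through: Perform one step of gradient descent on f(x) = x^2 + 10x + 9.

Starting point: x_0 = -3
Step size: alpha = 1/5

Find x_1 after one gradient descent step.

f(x) = x^2 + 10x + 9
f'(x) = 2x + 10
f'(-3) = 2*-3 + (10) = 4
x_1 = x_0 - alpha * f'(x_0) = -3 - 1/5 * 4 = -19/5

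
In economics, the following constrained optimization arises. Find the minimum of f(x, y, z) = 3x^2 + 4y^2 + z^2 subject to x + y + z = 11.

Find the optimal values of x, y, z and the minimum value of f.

Using Lagrange multipliers on f = 3x^2 + 4y^2 + z^2 with constraint x + y + z = 11:
Conditions: 2*3*x = lambda, 2*4*y = lambda, 2*1*z = lambda
So x = lambda/6, y = lambda/8, z = lambda/2
Substituting into constraint: lambda * (19/24) = 11
lambda = 264/19
x = 44/19, y = 33/19, z = 132/19
Minimum value = 1452/19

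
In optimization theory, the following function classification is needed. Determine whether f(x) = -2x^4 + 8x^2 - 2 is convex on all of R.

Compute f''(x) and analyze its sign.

f(x) = -2x^4 + 8x^2 - 2
f'(x) = -8x^3 + 16x
f''(x) = -24x^2 + 16
f''(x) = -24x^2 + 16 -> -inf as |x| -> inf
Therefore, f is not globally convex on R.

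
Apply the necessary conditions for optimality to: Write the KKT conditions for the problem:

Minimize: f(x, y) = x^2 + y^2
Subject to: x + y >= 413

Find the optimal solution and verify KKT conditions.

KKT conditions for min x^2 + y^2 s.t. x + y >= 413:
Stationarity: 2x = mu, 2y = mu
So x = y = mu/2.
Complementary slackness: mu*(x + y - 413) = 0
Primal feasibility: x + y >= 413; dual feasibility: mu >= 0
If mu = 0 then x = y = 0, but 0 + 0 < 413 is infeasible, so the constraint is active.
Constraint active: x + y = 2*(mu/2) = 413 => mu = 413
x = y = 413/2, f = 170569/2
Verify: stationarity 2*(413/2) = 413 = mu; primal 413/2 + 413/2 = 413 >= 413; dual mu = 413 >= 0; complementary slackness 413*(413 - 413) = 0. All KKT conditions hold.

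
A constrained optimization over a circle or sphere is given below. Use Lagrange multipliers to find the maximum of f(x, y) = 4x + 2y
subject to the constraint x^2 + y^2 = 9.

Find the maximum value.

Set up Lagrange conditions: grad f = lambda * grad g
  4 = 2*lambda*x
  2 = 2*lambda*y
From these: x/y = 4/2, so x = 4t, y = 2t for some t.
Substitute into constraint: (4t)^2 + (2t)^2 = 9
  t^2 * 20 = 9
  t = sqrt(9/20)
Maximum = 4*x + 2*y = (4^2 + 2^2)*t = 20 * sqrt(9/20) = sqrt(180)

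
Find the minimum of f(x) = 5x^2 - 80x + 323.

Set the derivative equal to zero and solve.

f(x) = 5x^2 - 80x + 323
f'(x) = 10x + (-80) = 0
x = 80/10 = 8
f(8) = 3
Since f''(x) = 10 > 0, this is a minimum.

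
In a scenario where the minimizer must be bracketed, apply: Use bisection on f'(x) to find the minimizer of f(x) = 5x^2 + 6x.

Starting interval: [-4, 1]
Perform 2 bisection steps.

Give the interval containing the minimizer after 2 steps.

Finding critical point of f(x) = 5x^2 + 6x using bisection on f'(x) = 10x + 6.
f'(x) = 0 when x = -3/5.
Starting interval: [-4, 1]
Step 1: mid = -3/2, f'(mid) = -9, new interval = [-3/2, 1]
Step 2: mid = -1/4, f'(mid) = 7/2, new interval = [-3/2, -1/4]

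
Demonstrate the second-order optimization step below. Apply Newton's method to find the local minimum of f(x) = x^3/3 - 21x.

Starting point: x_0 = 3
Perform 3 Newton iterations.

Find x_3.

f(x) = x^3/3 - 21x
f'(x) = x^2 - 21, f''(x) = 2x
Newton update: x_{n+1} = x_n - (x_n^2 - 21)/(2*x_n)
Step 1: x_0 = 3, f'=-12, f''=6, x_1 = 5
Step 2: x_1 = 5, f'=4, f''=10, x_2 = 23/5
Step 3: x_2 = 23/5, f'=4/25, f''=46/5, x_3 = 527/115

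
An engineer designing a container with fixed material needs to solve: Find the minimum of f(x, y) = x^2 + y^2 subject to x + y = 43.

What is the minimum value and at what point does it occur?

Substitute y = 43 - x into f(x,y) = x^2 + y^2:
g(x) = x^2 + (43 - x)^2 = 2x^2 - 86x + 1849
g'(x) = 4x - 86 = 0  =>  x = 43/2
y = 43 - 43/2 = 43/2
Minimum value = (43/2)^2 + (43/2)^2 = 1849/2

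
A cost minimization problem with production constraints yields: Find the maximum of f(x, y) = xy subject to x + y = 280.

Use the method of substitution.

Substitute y = 280 - x into f(x,y) = xy:
g(x) = x(280 - x) = 280x - x^2
g'(x) = 280 - 2x = 0  =>  x = 140
y = 280 - 140 = 140
Maximum value = 140 * 140 = 19600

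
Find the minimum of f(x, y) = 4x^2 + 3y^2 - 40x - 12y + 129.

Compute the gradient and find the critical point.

f(x,y) = 4x^2 + 3y^2 - 40x - 12y + 129
df/dx = 8x + (-40) = 0  =>  x = 5
df/dy = 6y + (-12) = 0  =>  y = 2
f(5, 2) = 4*(5)^2 + 3*(2)^2 + -40*(5) + -12*(2) + 129 = 17
Hessian is diagonal with entries 8, 6 > 0, so this is a minimum.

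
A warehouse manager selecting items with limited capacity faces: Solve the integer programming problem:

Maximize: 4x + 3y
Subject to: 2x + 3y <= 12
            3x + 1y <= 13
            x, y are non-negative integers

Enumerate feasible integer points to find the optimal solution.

Constraint 1: 2x + 3y <= 12
Constraint 2: 3x + 1y <= 13
Feasible x range (need y >= 0): 0 <= x <= min(12/2, 13/3) => x in {0, ..., 4}.
Enumerate feasible integer points row by row (the coefficient of y is 3 > 0, so for each x the largest feasible y gives the best value):
  x = 0: y <= min((12 - 2*0)/3, (13 - 3*0)/1) => y in {0, ..., 4}; best 4*0 + 3*4 = 12
  x = 1: y <= min((12 - 2*1)/3, (13 - 3*1)/1) => y in {0, ..., 3}; best 4*1 + 3*3 = 13
  x = 2: y <= min((12 - 2*2)/3, (13 - 3*2)/1) => y in {0, ..., 2}; best 4*2 + 3*2 = 14
  x = 3: y <= min((12 - 2*3)/3, (13 - 3*3)/1) => y in {0, ..., 2}; best 4*3 + 3*2 = 18
  x = 4: y <= min((12 - 2*4)/3, (13 - 3*4)/1) => y in {0, ..., 1}; best 4*4 + 3*1 = 19
The maximum 4x + 3y = 19 is achieved at x = 4, y = 1.
Check: 2*4 + 3*1 = 11 <= 12 and 3*4 + 1*1 = 13 <= 13.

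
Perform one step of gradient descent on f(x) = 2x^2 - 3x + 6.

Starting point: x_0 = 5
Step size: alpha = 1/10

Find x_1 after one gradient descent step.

f(x) = 2x^2 - 3x + 6
f'(x) = 4x - 3
f'(5) = 4*5 + (-3) = 17
x_1 = x_0 - alpha * f'(x_0) = 5 - 1/10 * 17 = 33/10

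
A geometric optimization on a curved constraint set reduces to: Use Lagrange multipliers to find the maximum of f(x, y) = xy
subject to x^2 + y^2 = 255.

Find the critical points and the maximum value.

Lagrange conditions: y = 2*lambda*x and x = 2*lambda*y
If x = 0 then y = 0, violating the constraint, so x, y != 0.
Dividing: y/x = x/y => x^2 = y^2 => y = x or y = -x
Constraint: 2x^2 = 255 => x^2 = 255/2 => x = +/-sqrt(255/2)
Critical points: (sqrt(255/2), sqrt(255/2)), (-sqrt(255/2), -sqrt(255/2)), (sqrt(255/2), -sqrt(255/2)), (-sqrt(255/2), sqrt(255/2))
  y = x:  xy = x^2 = 255/2  at (sqrt(255/2), sqrt(255/2)) and (-sqrt(255/2), -sqrt(255/2))
  y = -x: xy = -x^2 = -255/2 at (sqrt(255/2), -sqrt(255/2)) and (-sqrt(255/2), sqrt(255/2))
Maximum xy = 255/2 at (sqrt(255/2), sqrt(255/2)) and (-sqrt(255/2), -sqrt(255/2))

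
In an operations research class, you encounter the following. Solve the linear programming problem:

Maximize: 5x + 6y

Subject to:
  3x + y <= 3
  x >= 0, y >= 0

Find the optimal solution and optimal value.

The feasible region has vertices at [(0, 0), (1, 0), (0, 3)].
Checking objective 5x + 6y at each vertex:
  (0, 0): 5*0 + 6*0 = 0
  (1, 0): 5*1 + 6*0 = 5
  (0, 3): 5*0 + 6*3 = 18
Maximum is 18 at (0, 3).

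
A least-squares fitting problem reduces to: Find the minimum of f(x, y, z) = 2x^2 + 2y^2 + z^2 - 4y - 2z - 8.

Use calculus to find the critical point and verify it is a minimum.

f(x,y,z) = 2x^2 + 2y^2 + z^2 - 4y - 2z - 8
df/dx = 4x + (0) = 0 => x = 0
df/dy = 4y + (-4) = 0 => y = 1
df/dz = 2z + (-2) = 0 => z = 1
f(0,1,1) = 2*(0)^2 + 2*(1)^2 + 1*(1)^2 + -4*(1) + -2*(1) + -8 = -11
Hessian is diagonal with entries 4, 4, 2 > 0, confirmed minimum.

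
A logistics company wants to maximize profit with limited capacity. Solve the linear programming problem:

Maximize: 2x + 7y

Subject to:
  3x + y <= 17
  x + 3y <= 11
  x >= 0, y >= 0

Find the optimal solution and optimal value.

Feasible vertices: (0, 0), (0, 11/3), (5, 2), (17/3, 0)
Objective 2x + 7y at each:
  (0, 0): 0
  (0, 11/3): 77/3
  (5, 2): 24
  (17/3, 0): 34/3
Maximum is 77/3 at (0, 11/3).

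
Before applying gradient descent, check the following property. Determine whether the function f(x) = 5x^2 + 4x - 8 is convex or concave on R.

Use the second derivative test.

f(x) = 5x^2 + 4x - 8
f'(x) = 10x + 4
f''(x) = 10
Since f''(x) = 10 > 0 for all x, f is convex on R.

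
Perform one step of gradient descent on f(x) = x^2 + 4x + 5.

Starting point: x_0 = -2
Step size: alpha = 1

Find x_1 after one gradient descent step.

f(x) = x^2 + 4x + 5
f'(x) = 2x + 4
f'(-2) = 2*-2 + (4) = 0
x_1 = x_0 - alpha * f'(x_0) = -2 - 1 * 0 = -2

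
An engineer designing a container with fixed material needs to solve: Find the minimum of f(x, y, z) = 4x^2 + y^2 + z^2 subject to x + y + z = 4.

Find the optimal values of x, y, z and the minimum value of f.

Using Lagrange multipliers on f = 4x^2 + y^2 + z^2 with constraint x + y + z = 4:
Conditions: 2*4*x = lambda, 2*1*y = lambda, 2*1*z = lambda
So x = lambda/8, y = lambda/2, z = lambda/2
Substituting into constraint: lambda * (9/8) = 4
lambda = 32/9
x = 4/9, y = 16/9, z = 16/9
Minimum value = 64/9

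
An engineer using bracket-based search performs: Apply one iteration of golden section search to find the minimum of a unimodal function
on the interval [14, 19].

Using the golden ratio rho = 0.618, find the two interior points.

Golden section search on [14, 19].
Golden ratio rho = 0.618 (approx).
Interior points:
  x_1 = 14 + (1-0.618)*5 = 15.9100
  x_2 = 14 + 0.618*5 = 17.0900
Compare f(x_1) and f(x_2) to determine which subinterval to keep.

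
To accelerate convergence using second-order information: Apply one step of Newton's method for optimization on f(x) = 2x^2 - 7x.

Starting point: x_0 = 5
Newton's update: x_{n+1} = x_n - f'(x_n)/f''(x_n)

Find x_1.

f(x) = 2x^2 - 7x
f'(x) = 4x + (-7), f''(x) = 4
Newton step: x_1 = x_0 - f'(x_0)/f''(x_0)
f'(5) = 13
x_1 = 5 - 13/4 = 7/4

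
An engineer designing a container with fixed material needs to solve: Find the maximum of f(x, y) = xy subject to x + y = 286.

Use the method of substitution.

Substitute y = 286 - x into f(x,y) = xy:
g(x) = x(286 - x) = 286x - x^2
g'(x) = 286 - 2x = 0  =>  x = 143
y = 286 - 143 = 143
Maximum value = 143 * 143 = 20449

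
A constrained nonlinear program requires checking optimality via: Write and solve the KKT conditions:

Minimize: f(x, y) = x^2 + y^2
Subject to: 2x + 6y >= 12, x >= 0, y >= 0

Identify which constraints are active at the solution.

KKT conditions for min x^2 + y^2 s.t. 2x + 6y >= 12, x >= 0, y >= 0:
Stationarity: 2x = mu*2 + mu_x, 2y = mu*6 + mu_y, with mu, mu_x, mu_y >= 0
Complementary slackness: mu*(2x + 6y - 12) = 0, mu_x*x = 0, mu_y*y = 0
(0, 0) is infeasible (2*0 + 6*0 < 12), so if mu = 0 stationarity would force x = mu_x/2 >= 0, y = mu_y/2 >= 0 with mu_x*x = mu_y*y = 0, i.e. x = y = 0: contradiction. Hence mu > 0 and 2x + 6y = 12 is active.
Try x > 0, y > 0 (so mu_x = mu_y = 0): x = 2*mu/2, y = 6*mu/2
Substitute: 2*(2*mu/2) + 6*(6*mu/2) = 12
  mu*40/2 = 12 => mu = 3/5
x* = 3/5 > 0, y* = 9/5 > 0, consistent with mu_x = mu_y = 0.
f is convex and the constraints are linear, so this KKT point is the global minimum.
f* = 18/5
Active constraints: 2x + 6y >= 12 (holds with equality, mu = 3/5 > 0); x >= 0 and y >= 0 are inactive (mu_x = mu_y = 0).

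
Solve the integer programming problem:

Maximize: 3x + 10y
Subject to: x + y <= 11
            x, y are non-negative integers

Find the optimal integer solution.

Objective: 3x + 10y, constraint: x + y <= 11
Coefficient of y is 10 > coefficient of x is 3, so allocate the entire budget to y.
Optimal: x = 0, y = 11, value = 110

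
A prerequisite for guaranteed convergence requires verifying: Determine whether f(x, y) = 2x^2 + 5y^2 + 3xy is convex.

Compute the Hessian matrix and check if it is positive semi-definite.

f(x,y) = 2x^2 + 5y^2 + 3xy
Hessian H = [[4, 3], [3, 10]]
trace(H) = 14, det(H) = 31
Eigenvalues: (14 +/- sqrt(72)) / 2 = 11.24, 2.757
Since both eigenvalues > 0, f is convex.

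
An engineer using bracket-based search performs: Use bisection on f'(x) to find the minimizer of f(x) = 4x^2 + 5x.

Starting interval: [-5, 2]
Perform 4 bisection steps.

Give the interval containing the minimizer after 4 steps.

Finding critical point of f(x) = 4x^2 + 5x using bisection on f'(x) = 8x + 5.
f'(x) = 0 when x = -5/8.
Starting interval: [-5, 2]
Step 1: mid = -3/2, f'(mid) = -7, new interval = [-3/2, 2]
Step 2: mid = 1/4, f'(mid) = 7, new interval = [-3/2, 1/4]
Step 3: mid = -5/8, f'(mid) = 0, new interval = [-5/8, -5/8]
Step 4: mid = -5/8, f'(mid) = 0, new interval = [-5/8, -5/8]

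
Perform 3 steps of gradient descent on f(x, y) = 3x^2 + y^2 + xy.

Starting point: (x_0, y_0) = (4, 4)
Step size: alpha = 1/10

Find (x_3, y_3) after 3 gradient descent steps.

f(x,y) = 3x^2 + y^2 + xy
grad_x = 6x + 1y, grad_y = 2y + 1x
Step 1: grad = (28, 12), (6/5, 14/5)
Step 2: grad = (10, 34/5), (1/5, 53/25)
Step 3: grad = (83/25, 111/25), (-33/250, 419/250)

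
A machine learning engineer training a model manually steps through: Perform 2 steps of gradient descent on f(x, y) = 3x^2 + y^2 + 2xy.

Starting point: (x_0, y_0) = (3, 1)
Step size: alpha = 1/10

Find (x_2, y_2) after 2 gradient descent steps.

f(x,y) = 3x^2 + y^2 + 2xy
grad_x = 6x + 2y, grad_y = 2y + 2x
Step 1: grad = (20, 8), (1, 1/5)
Step 2: grad = (32/5, 12/5), (9/25, -1/25)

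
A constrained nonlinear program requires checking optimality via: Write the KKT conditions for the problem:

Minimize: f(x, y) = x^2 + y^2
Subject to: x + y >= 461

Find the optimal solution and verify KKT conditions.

KKT conditions for min x^2 + y^2 s.t. x + y >= 461:
Stationarity: 2x = mu, 2y = mu
So x = y = mu/2.
Complementary slackness: mu*(x + y - 461) = 0
Primal feasibility: x + y >= 461; dual feasibility: mu >= 0
If mu = 0 then x = y = 0, but 0 + 0 < 461 is infeasible, so the constraint is active.
Constraint active: x + y = 2*(mu/2) = 461 => mu = 461
x = y = 461/2, f = 212521/2
Verify: stationarity 2*(461/2) = 461 = mu; primal 461/2 + 461/2 = 461 >= 461; dual mu = 461 >= 0; complementary slackness 461*(461 - 461) = 0. All KKT conditions hold.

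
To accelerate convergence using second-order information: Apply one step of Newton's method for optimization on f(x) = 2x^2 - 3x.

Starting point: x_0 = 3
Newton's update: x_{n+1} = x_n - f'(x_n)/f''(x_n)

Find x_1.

f(x) = 2x^2 - 3x
f'(x) = 4x + (-3), f''(x) = 4
Newton step: x_1 = x_0 - f'(x_0)/f''(x_0)
f'(3) = 9
x_1 = 3 - 9/4 = 3/4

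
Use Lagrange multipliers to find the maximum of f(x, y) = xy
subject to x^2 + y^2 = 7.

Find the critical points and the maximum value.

Lagrange conditions: y = 2*lambda*x and x = 2*lambda*y
If x = 0 then y = 0, violating the constraint, so x, y != 0.
Dividing: y/x = x/y => x^2 = y^2 => y = x or y = -x
Constraint: 2x^2 = 7 => x^2 = 7/2 => x = +/-sqrt(7/2)
Critical points: (sqrt(7/2), sqrt(7/2)), (-sqrt(7/2), -sqrt(7/2)), (sqrt(7/2), -sqrt(7/2)), (-sqrt(7/2), sqrt(7/2))
  y = x:  xy = x^2 = 7/2  at (sqrt(7/2), sqrt(7/2)) and (-sqrt(7/2), -sqrt(7/2))
  y = -x: xy = -x^2 = -7/2 at (sqrt(7/2), -sqrt(7/2)) and (-sqrt(7/2), sqrt(7/2))
Maximum xy = 7/2 at (sqrt(7/2), sqrt(7/2)) and (-sqrt(7/2), -sqrt(7/2))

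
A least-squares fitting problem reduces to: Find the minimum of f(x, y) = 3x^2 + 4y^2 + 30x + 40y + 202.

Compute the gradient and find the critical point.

f(x,y) = 3x^2 + 4y^2 + 30x + 40y + 202
df/dx = 6x + (30) = 0  =>  x = -5
df/dy = 8y + (40) = 0  =>  y = -5
f(-5, -5) = 3*(-5)^2 + 4*(-5)^2 + 30*(-5) + 40*(-5) + 202 = 27
Hessian is diagonal with entries 6, 8 > 0, so this is a minimum.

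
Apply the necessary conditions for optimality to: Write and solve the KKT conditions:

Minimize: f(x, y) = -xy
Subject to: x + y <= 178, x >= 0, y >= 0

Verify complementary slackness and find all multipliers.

Problem: min -xy s.t. x + y <= 178 (multiplier lambda), x >= 0 (mu_x), y >= 0 (mu_y)
KKT stationarity: -y + lambda - mu_x = 0, -x + lambda - mu_y = 0, with lambda, mu_x, mu_y >= 0
Complementary slackness: lambda*(x + y - 178) = 0, mu_x*x = 0, mu_y*y = 0
If lambda = 0: y = -mu_x <= 0 and x = -mu_y <= 0 force x = y = 0 with f = 0; but x = y = 89 is feasible with f = -7921 < 0, so this is not the minimum. Hence lambda > 0 and x + y = 178.
Try x > 0, y > 0 (so mu_x = mu_y = 0): y = lambda, x = lambda => x = y = lambda
x + y = 178 => 2*lambda = 178 => lambda = 89
x* = y* = 89 > 0, consistent with mu_x = mu_y = 0.
(Any feasible point with x = 0 or y = 0 has f = 0 > -7921, so the minimum is not on those boundaries.)
min(-xy) = -7921 (i.e. max xy = 7921)
Multipliers: lambda = 89, mu_x = 0, mu_y = 0
Complementary slackness: lambda*(x + y - 178) = 89*(89 + 89 - 178) = 0, mu_x*x = 0*89 = 0, mu_y*y = 0*89 = 0. Satisfied.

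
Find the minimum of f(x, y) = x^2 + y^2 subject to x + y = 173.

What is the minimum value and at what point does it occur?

Substitute y = 173 - x into f(x,y) = x^2 + y^2:
g(x) = x^2 + (173 - x)^2 = 2x^2 - 346x + 29929
g'(x) = 4x - 346 = 0  =>  x = 173/2
y = 173 - 173/2 = 173/2
Minimum value = (173/2)^2 + (173/2)^2 = 29929/2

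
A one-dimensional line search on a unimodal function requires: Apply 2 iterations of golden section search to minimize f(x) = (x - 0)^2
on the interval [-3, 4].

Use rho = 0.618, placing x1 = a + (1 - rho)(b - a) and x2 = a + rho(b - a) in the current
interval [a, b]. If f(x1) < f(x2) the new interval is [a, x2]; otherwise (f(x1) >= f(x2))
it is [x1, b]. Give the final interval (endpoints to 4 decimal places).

Golden section search for min of f(x) = (x - 0)^2 on [-3, 4].
Each step: x1 = a + (1 - rho)(b - a), x2 = a + rho(b - a); if f(x1) < f(x2) keep [a, x2], otherwise keep [x1, b].
Step 1: [-3.0000, 4.0000], x1=-0.3260 (f=0.1063), x2=1.3260 (f=1.7583); f(x1) < f(x2) => keep [-3.0000, 1.3260]
Step 2: [-3.0000, 1.3260], x1=-1.3475 (f=1.8157), x2=-0.3265 (f=0.1066); f(x1) > f(x2) => keep [-1.3475, 1.3260]
Final interval: [-1.3475, 1.3260]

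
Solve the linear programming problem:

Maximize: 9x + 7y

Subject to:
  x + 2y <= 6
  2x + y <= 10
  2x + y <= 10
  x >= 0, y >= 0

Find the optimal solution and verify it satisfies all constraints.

Feasible vertices: (0, 0), (0, 3), (14/3, 2/3), (5, 0)
Objective 9x + 7y at each vertex:
  (0, 0): 0
  (0, 3): 21
  (14/3, 2/3): 140/3
  (5, 0): 45
Maximum is 140/3 at (14/3, 2/3).
Verify constraints at (x, y) = (14/3, 2/3):
  1*(14/3) + 2*(2/3) = 6 <= 6 (active)
  2*(14/3) + 1*(2/3) = 10 <= 10 (active)
  2*(14/3) + 1*(2/3) = 10 <= 10 (active)
  x = 14/3 >= 0, y = 2/3 >= 0. All constraints satisfied.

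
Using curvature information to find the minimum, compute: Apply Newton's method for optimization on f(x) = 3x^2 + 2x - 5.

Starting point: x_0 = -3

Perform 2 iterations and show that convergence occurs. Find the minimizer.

f(x) = 3x^2 + 2x - 5, f'(x) = 6x + (2), f''(x) = 6
Step 1: f'(-3) = -16, x_1 = -3 - -16/6 = -1/3
Step 2: f'(-1/3) = 0, x_2 = -1/3 (converged)
Newton's method converges in 1 step for quadratics.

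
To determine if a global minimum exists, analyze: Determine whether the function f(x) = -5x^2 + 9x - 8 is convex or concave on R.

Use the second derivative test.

f(x) = -5x^2 + 9x - 8
f'(x) = -10x + 9
f''(x) = -10
Since f''(x) = -10 < 0 for all x, f is concave on R.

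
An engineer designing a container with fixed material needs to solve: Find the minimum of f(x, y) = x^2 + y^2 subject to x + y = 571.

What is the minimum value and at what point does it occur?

Substitute y = 571 - x into f(x,y) = x^2 + y^2:
g(x) = x^2 + (571 - x)^2 = 2x^2 - 1142x + 326041
g'(x) = 4x - 1142 = 0  =>  x = 571/2
y = 571 - 571/2 = 571/2
Minimum value = (571/2)^2 + (571/2)^2 = 326041/2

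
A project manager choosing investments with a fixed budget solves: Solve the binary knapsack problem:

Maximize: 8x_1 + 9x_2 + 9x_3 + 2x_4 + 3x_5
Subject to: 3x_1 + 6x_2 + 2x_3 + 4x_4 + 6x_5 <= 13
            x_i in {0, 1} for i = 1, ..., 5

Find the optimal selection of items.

Items: item 1 (v=8, w=3), item 2 (v=9, w=6), item 3 (v=9, w=2), item 4 (v=2, w=4), item 5 (v=3, w=6)
Capacity: 13
Checking all 32 subsets (w = total weight, v = total value):
  {}: w = 0, v = 0
  {1}: w = 3, v = 8
  {2}: w = 6, v = 9
  {3}: w = 2, v = 9
  {4}: w = 4, v = 2
  {5}: w = 6, v = 3
  {1, 2}: w = 9, v = 17
  {1, 3}: w = 5, v = 17
  {1, 4}: w = 7, v = 10
  {1, 5}: w = 9, v = 11
  {2, 3}: w = 8, v = 18
  {2, 4}: w = 10, v = 11
  {2, 5}: w = 12, v = 12
  {3, 4}: w = 6, v = 11
  {3, 5}: w = 8, v = 12
  {4, 5}: w = 10, v = 5
  {1, 2, 3}: w = 11, v = 26
  {1, 2, 4}: w = 13, v = 19
  {1, 2, 5}: w = 15 > 13, infeasible
  {1, 3, 4}: w = 9, v = 19
  {1, 3, 5}: w = 11, v = 20
  {1, 4, 5}: w = 13, v = 13
  {2, 3, 4}: w = 12, v = 20
  {2, 3, 5}: w = 14 > 13, infeasible
  {2, 4, 5}: w = 16 > 13, infeasible
  {3, 4, 5}: w = 12, v = 14
  {1, 2, 3, 4}: w = 15 > 13, infeasible
  {1, 2, 3, 5}: w = 17 > 13, infeasible
  {1, 2, 4, 5}: w = 19 > 13, infeasible
  {1, 3, 4, 5}: w = 15 > 13, infeasible
  {2, 3, 4, 5}: w = 18 > 13, infeasible
  {1, 2, 3, 4, 5}: w = 21 > 13, infeasible
Best feasible subset: items [1, 2, 3]
Total weight: 11 <= 13, total value: 26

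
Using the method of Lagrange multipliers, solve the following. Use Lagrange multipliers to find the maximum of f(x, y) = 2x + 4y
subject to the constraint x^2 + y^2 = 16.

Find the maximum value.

Set up Lagrange conditions: grad f = lambda * grad g
  2 = 2*lambda*x
  4 = 2*lambda*y
From these: x/y = 2/4, so x = 2t, y = 4t for some t.
Substitute into constraint: (2t)^2 + (4t)^2 = 16
  t^2 * 20 = 16
  t = sqrt(16/20)
Maximum = 2*x + 4*y = (2^2 + 4^2)*t = 20 * sqrt(16/20) = sqrt(320)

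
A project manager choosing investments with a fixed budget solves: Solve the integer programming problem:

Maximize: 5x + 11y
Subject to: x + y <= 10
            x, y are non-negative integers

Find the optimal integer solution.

Objective: 5x + 11y, constraint: x + y <= 10
Coefficient of y is 11 > coefficient of x is 5, so allocate the entire budget to y.
Optimal: x = 0, y = 10, value = 110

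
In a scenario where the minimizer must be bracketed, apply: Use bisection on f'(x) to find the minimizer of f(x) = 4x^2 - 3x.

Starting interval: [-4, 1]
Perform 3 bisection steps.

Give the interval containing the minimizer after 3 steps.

Finding critical point of f(x) = 4x^2 - 3x using bisection on f'(x) = 8x + -3.
f'(x) = 0 when x = 3/8.
Starting interval: [-4, 1]
Step 1: mid = -3/2, f'(mid) = -15, new interval = [-3/2, 1]
Step 2: mid = -1/4, f'(mid) = -5, new interval = [-1/4, 1]
Step 3: mid = 3/8, f'(mid) = 0, new interval = [3/8, 3/8]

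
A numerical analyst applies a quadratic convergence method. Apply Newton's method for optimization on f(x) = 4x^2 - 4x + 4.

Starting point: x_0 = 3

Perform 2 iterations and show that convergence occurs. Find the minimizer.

f(x) = 4x^2 - 4x + 4, f'(x) = 8x + (-4), f''(x) = 8
Step 1: f'(3) = 20, x_1 = 3 - 20/8 = 1/2
Step 2: f'(1/2) = 0, x_2 = 1/2 (converged)
Newton's method converges in 1 step for quadratics.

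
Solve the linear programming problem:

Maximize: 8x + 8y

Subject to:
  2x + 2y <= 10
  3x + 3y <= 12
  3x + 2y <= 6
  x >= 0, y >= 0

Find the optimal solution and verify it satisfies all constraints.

Feasible vertices: (0, 0), (0, 3), (2, 0)
Objective 8x + 8y at each vertex:
  (0, 0): 0
  (0, 3): 24
  (2, 0): 16
Maximum is 24 at (0, 3).
Verify constraints at (x, y) = (0, 3):
  2*0 + 2*3 = 6 <= 10
  3*0 + 3*3 = 9 <= 12
  3*0 + 2*3 = 6 <= 6 (active)
  x = 0 >= 0, y = 3 >= 0. All constraints satisfied.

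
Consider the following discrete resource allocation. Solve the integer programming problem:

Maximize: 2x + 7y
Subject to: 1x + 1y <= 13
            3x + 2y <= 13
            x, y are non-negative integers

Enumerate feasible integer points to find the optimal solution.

Constraint 1: 1x + 1y <= 13
Constraint 2: 3x + 2y <= 13
Feasible x range (need y >= 0): 0 <= x <= min(13/1, 13/3) => x in {0, ..., 4}.
Enumerate feasible integer points row by row (the coefficient of y is 7 > 0, so for each x the largest feasible y gives the best value):
  x = 0: y <= min((13 - 1*0)/1, (13 - 3*0)/2) => y in {0, ..., 6}; best 2*0 + 7*6 = 42
  x = 1: y <= min((13 - 1*1)/1, (13 - 3*1)/2) => y in {0, ..., 5}; best 2*1 + 7*5 = 37
  x = 2: y <= min((13 - 1*2)/1, (13 - 3*2)/2) => y in {0, ..., 3}; best 2*2 + 7*3 = 25
  x = 3: y <= min((13 - 1*3)/1, (13 - 3*3)/2) => y in {0, ..., 2}; best 2*3 + 7*2 = 20
  x = 4: y <= min((13 - 1*4)/1, (13 - 3*4)/2) => y in {0}; best 2*4 + 7*0 = 8
The maximum 2x + 7y = 42 is achieved at x = 0, y = 6.
Check: 1*0 + 1*6 = 6 <= 13 and 3*0 + 2*6 = 12 <= 13.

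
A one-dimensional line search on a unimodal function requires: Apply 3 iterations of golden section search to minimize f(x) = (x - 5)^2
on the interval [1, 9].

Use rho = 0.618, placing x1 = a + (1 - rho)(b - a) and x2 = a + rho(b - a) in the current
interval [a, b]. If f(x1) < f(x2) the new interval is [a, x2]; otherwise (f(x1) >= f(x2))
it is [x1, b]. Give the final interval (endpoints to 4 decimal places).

Golden section search for min of f(x) = (x - 5)^2 on [1, 9].
Each step: x1 = a + (1 - rho)(b - a), x2 = a + rho(b - a); if f(x1) < f(x2) keep [a, x2], otherwise keep [x1, b].
Step 1: [1.0000, 9.0000], x1=4.0560 (f=0.8911), x2=5.9440 (f=0.8911); f(x1) = f(x2) (tie, not '<') => keep [4.0560, 9.0000]
Step 2: [4.0560, 9.0000], x1=5.9446 (f=0.8923), x2=7.1114 (f=4.4580); f(x1) < f(x2) => keep [4.0560, 7.1114]
Step 3: [4.0560, 7.1114], x1=5.2232 (f=0.0498), x2=5.9442 (f=0.8916); f(x1) < f(x2) => keep [4.0560, 5.9442]
Final interval: [4.0560, 5.9442]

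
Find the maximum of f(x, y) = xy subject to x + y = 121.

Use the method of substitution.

Substitute y = 121 - x into f(x,y) = xy:
g(x) = x(121 - x) = 121x - x^2
g'(x) = 121 - 2x = 0  =>  x = 121/2
y = 121 - 121/2 = 121/2
Maximum value = (121/2) * (121/2) = 14641/4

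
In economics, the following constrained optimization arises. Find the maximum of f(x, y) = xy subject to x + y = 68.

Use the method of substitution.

Substitute y = 68 - x into f(x,y) = xy:
g(x) = x(68 - x) = 68x - x^2
g'(x) = 68 - 2x = 0  =>  x = 34
y = 68 - 34 = 34
Maximum value = 34 * 34 = 1156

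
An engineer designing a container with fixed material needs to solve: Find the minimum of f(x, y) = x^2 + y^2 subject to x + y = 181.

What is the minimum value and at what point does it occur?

Substitute y = 181 - x into f(x,y) = x^2 + y^2:
g(x) = x^2 + (181 - x)^2 = 2x^2 - 362x + 32761
g'(x) = 4x - 362 = 0  =>  x = 181/2
y = 181 - 181/2 = 181/2
Minimum value = (181/2)^2 + (181/2)^2 = 32761/2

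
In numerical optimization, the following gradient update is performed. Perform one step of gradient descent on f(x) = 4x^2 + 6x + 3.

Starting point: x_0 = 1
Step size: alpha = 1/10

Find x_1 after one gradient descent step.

f(x) = 4x^2 + 6x + 3
f'(x) = 8x + 6
f'(1) = 8*1 + (6) = 14
x_1 = x_0 - alpha * f'(x_0) = 1 - 1/10 * 14 = -2/5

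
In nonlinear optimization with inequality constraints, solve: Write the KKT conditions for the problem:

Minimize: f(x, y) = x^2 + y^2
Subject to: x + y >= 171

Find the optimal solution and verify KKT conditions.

KKT conditions for min x^2 + y^2 s.t. x + y >= 171:
Stationarity: 2x = mu, 2y = mu
So x = y = mu/2.
Complementary slackness: mu*(x + y - 171) = 0
Primal feasibility: x + y >= 171; dual feasibility: mu >= 0
If mu = 0 then x = y = 0, but 0 + 0 < 171 is infeasible, so the constraint is active.
Constraint active: x + y = 2*(mu/2) = 171 => mu = 171
x = y = 171/2, f = 29241/2
Verify: stationarity 2*(171/2) = 171 = mu; primal 171/2 + 171/2 = 171 >= 171; dual mu = 171 >= 0; complementary slackness 171*(171 - 171) = 0. All KKT conditions hold.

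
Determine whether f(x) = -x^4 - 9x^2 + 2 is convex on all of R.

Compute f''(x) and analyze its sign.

f(x) = -x^4 - 9x^2 + 2
f'(x) = -4x^3 + -18x
f''(x) = -12x^2 + -18
f''(x) = -12x^2 + -18 <= -18 < 0 for all x
Therefore, f is concave on R.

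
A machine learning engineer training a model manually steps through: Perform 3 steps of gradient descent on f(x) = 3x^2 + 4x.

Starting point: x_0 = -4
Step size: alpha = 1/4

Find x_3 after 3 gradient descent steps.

f(x) = 3x^2 + 4x, f'(x) = 6x + (4)
Step 1: f'(-4) = -20, x_1 = -4 - 1/4 * -20 = 1
Step 2: f'(1) = 10, x_2 = 1 - 1/4 * 10 = -3/2
Step 3: f'(-3/2) = -5, x_3 = -3/2 - 1/4 * -5 = -1/4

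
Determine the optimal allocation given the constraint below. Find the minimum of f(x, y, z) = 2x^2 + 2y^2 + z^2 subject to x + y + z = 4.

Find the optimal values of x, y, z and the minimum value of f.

Using Lagrange multipliers on f = 2x^2 + 2y^2 + z^2 with constraint x + y + z = 4:
Conditions: 2*2*x = lambda, 2*2*y = lambda, 2*1*z = lambda
So x = lambda/4, y = lambda/4, z = lambda/2
Substituting into constraint: lambda * (1) = 4
lambda = 4
x = 1, y = 1, z = 2
Minimum value = 8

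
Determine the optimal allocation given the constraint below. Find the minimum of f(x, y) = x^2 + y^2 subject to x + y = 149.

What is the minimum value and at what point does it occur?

Substitute y = 149 - x into f(x,y) = x^2 + y^2:
g(x) = x^2 + (149 - x)^2 = 2x^2 - 298x + 22201
g'(x) = 4x - 298 = 0  =>  x = 149/2
y = 149 - 149/2 = 149/2
Minimum value = (149/2)^2 + (149/2)^2 = 22201/2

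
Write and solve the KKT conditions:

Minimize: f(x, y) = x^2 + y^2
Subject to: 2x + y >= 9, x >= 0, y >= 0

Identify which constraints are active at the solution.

KKT conditions for min x^2 + y^2 s.t. 2x + 1y >= 9, x >= 0, y >= 0:
Stationarity: 2x = mu*2 + mu_x, 2y = mu*1 + mu_y, with mu, mu_x, mu_y >= 0
Complementary slackness: mu*(2x + y - 9) = 0, mu_x*x = 0, mu_y*y = 0
(0, 0) is infeasible (2*0 + 1*0 < 9), so if mu = 0 stationarity would force x = mu_x/2 >= 0, y = mu_y/2 >= 0 with mu_x*x = mu_y*y = 0, i.e. x = y = 0: contradiction. Hence mu > 0 and 2x + y = 9 is active.
Try x > 0, y > 0 (so mu_x = mu_y = 0): x = 2*mu/2, y = 1*mu/2
Substitute: 2*(2*mu/2) + 1*(1*mu/2) = 9
  mu*5/2 = 9 => mu = 18/5
x* = 18/5 > 0, y* = 9/5 > 0, consistent with mu_x = mu_y = 0.
f is convex and the constraints are linear, so this KKT point is the global minimum.
f* = 81/5
Active constraints: 2x + y >= 9 (holds with equality, mu = 18/5 > 0); x >= 0 and y >= 0 are inactive (mu_x = mu_y = 0).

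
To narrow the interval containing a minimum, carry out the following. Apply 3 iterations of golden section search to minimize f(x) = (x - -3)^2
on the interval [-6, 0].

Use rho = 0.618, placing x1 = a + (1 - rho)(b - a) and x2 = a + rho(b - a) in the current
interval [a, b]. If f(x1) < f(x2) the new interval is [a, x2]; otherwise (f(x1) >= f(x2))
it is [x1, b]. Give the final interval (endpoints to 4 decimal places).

Golden section search for min of f(x) = (x - -3)^2 on [-6, 0].
Each step: x1 = a + (1 - rho)(b - a), x2 = a + rho(b - a); if f(x1) < f(x2) keep [a, x2], otherwise keep [x1, b].
Step 1: [-6.0000, 0.0000], x1=-3.7080 (f=0.5013), x2=-2.2920 (f=0.5013); f(x1) = f(x2) (tie, not '<') => keep [-3.7080, 0.0000]
Step 2: [-3.7080, 0.0000], x1=-2.2915 (f=0.5019), x2=-1.4165 (f=2.5076); f(x1) < f(x2) => keep [-3.7080, -1.4165]
Step 3: [-3.7080, -1.4165], x1=-2.8326 (f=0.0280), x2=-2.2918 (f=0.5015); f(x1) < f(x2) => keep [-3.7080, -2.2918]
Final interval: [-3.7080, -2.2918]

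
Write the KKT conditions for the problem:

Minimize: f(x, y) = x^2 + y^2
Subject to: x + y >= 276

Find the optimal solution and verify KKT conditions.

KKT conditions for min x^2 + y^2 s.t. x + y >= 276:
Stationarity: 2x = mu, 2y = mu
So x = y = mu/2.
Complementary slackness: mu*(x + y - 276) = 0
Primal feasibility: x + y >= 276; dual feasibility: mu >= 0
If mu = 0 then x = y = 0, but 0 + 0 < 276 is infeasible, so the constraint is active.
Constraint active: x + y = 2*(mu/2) = 276 => mu = 276
x = y = 138, f = 38088
Verify: stationarity 2*138 = 276 = mu; primal 138 + 138 = 276 >= 276; dual mu = 276 >= 0; complementary slackness 276*(276 - 276) = 0. All KKT conditions hold.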